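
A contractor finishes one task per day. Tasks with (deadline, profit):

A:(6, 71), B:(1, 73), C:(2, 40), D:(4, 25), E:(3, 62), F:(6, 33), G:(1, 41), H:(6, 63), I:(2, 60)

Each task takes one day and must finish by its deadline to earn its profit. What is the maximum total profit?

Profit order: B=73 A=71 H=63 E=62 I=60 G=41 C=40 F=33 D=25
Assign: B→slot 1, A→slot 6, H→slot 5, E→slot 3, I→slot 2, G skipped, C skipped, F→slot 4, D skipped.
Slots: [1:B] [2:I] [3:E] [4:F] [5:H] [6:A]
Profit = 73 + 60 + 62 + 33 + 63 + 71 = 362

362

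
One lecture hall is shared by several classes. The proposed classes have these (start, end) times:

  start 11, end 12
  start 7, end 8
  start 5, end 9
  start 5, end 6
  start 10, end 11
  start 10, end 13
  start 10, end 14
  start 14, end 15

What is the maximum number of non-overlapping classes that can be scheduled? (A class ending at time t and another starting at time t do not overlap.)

5

Order by finish time; keep every interval that doesn't clash with the previous kept one.
By end time: (5,6), (7,8), (5,9), (10,11), (11,12), (10,13), (10,14), (14,15).
Pick (5,6); next start ≥ 6 → (7,8); next start ≥ 8 → (10,11); next start ≥ 11 → (11,12); next start ≥ 12 → (14,15).
Selected 5 classes.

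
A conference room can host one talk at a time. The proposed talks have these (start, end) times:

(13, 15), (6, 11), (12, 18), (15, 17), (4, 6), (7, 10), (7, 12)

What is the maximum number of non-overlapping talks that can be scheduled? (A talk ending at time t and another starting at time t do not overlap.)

4

Order by finish time; keep every interval that doesn't clash with the previous kept one.
Sorted by end: (4,6)  (7,10)  (6,11)  (7,12)  (13,15)  (15,17)  (12,18)
take (4,6); take (7,10); skip (6,11); take (13,15); take (15,17).
Selected 4 talks.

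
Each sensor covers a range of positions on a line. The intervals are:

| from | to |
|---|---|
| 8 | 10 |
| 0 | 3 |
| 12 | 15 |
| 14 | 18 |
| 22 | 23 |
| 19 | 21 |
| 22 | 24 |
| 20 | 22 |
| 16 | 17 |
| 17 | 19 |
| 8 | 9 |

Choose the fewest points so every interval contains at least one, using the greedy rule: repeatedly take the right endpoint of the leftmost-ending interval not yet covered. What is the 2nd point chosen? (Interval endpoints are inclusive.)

9

Sort by right endpoint; whenever an interval is uncovered, place a point at its right end.
Sorted: [0,3] [8,9] [8,10] [12,15] [16,17] [14,18] [17,19] [19,21] [20,22] [22,23] [22,24]
{[0,3]} hit by 3; {[8,9],[8,10]} hit by 9; {[12,15]} hit by 15; {[16,17],[14,18],[17,19]} hit by 17; {[19,21],[20,22]} hit by 21; {[22,23],[22,24]} hit by 23.
Points: 3, 9, 15, 17, 21, 23 (6 total).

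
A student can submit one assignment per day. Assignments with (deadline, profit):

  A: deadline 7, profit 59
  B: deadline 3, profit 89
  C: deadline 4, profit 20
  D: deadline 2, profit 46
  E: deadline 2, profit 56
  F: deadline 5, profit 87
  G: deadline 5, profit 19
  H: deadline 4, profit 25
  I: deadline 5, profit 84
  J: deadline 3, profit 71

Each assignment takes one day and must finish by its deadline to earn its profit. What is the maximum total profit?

446

By profit: B(d3,89), F(d5,87), I(d5,84), J(d3,71), A(d7,59), E(d2,56), D(d2,46), H(d4,25), C(d4,20), G(d5,19)
B→slot 3; F→slot 5; I→slot 4; J→slot 2; A→slot 7; E→slot 1; D skipped; H skipped; C skipped; G skipped.
Profit = 56 + 71 + 89 + 84 + 87 + 59 = 446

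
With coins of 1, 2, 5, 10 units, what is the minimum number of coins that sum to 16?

3

16 = 1×10 + 1×5 + 1×1
Total coins = 1 + 1 + 1 = 3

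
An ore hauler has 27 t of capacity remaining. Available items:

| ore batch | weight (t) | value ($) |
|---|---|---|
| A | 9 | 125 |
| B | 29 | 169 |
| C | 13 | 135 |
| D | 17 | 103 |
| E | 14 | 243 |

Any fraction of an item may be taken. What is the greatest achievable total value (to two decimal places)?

Sort by value per unit weight and fill in that order.
Order: E (243/14=17.36) > A (125/9=13.89) > C (135/13=10.38) > D (103/17=6.06) > B (169/29=5.83)
Fill: take E (14 @ 243) → take A (9 @ 125) → take 4/13 of C → 41.54; 27/27 used.
Total value = 409.54

409.54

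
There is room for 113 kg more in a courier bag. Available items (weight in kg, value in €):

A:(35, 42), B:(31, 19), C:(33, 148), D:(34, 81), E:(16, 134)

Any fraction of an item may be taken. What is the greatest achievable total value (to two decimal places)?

Sort by value per unit weight and fill in that order.
Ratios (sorted): E 8.38, C 4.48, D 2.38, A 1.20, B 0.61
take E (16 @ 134); take C (33 @ 148); take D (34 @ 81); take 30/35 of A → 36.00. Capacity used 113/113.
Total value = 399.00

399.00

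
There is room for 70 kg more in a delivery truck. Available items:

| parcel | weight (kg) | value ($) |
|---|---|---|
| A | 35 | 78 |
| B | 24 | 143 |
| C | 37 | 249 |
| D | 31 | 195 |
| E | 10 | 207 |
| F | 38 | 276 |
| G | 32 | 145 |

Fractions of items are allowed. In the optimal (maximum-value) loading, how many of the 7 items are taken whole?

Greedy by value/weight ratio, highest first.
Order: E (207/10=20.70) > F (276/38=7.26) > C (249/37=6.73) > D (195/31=6.29) > B (143/24=5.96) > G (145/32=4.53) > A (78/35=2.23)
Fill: take E (10 @ 207) → take F (38 @ 276) → take 22/37 of C → 148.05; 70/70 used.
2 item(s) taken whole; one partial (take 22/37 of C).

2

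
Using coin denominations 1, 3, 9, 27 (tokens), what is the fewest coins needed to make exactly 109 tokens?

5

Use the largest denomination that fits, subtract, and repeat.
109 = 4×27 + 1×1
Total coins = 4 + 1 = 5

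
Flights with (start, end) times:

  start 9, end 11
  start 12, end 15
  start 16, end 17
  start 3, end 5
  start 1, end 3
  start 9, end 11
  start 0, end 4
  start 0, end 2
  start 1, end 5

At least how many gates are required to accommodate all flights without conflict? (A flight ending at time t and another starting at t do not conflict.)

starts: [0, 0, 1, 1, 3, 9, 9, 12, 16]
ends:   [2, 3, 4, 5, 5, 11, 11, 15, 17]
s0→1 s0→2 s1→3 s1→4  — peak 4.

4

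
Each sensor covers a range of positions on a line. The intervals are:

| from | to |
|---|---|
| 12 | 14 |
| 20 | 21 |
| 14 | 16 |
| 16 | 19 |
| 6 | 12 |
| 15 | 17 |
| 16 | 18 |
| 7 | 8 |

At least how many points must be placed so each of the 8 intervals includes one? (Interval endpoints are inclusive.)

4

Process intervals by earliest right end; each time one isn't hit yet, stab at its right endpoint.
Sorted: [7,8] [6,12] [12,14] [14,16] [15,17] [16,18] [16,19] [20,21]
{[7,8],[6,12]} hit by 8; {[12,14],[14,16]} hit by 14; {[15,17],[16,18],[16,19]} hit by 17; {[20,21]} hit by 21.
Points: 8, 14, 17, 21 (4 total).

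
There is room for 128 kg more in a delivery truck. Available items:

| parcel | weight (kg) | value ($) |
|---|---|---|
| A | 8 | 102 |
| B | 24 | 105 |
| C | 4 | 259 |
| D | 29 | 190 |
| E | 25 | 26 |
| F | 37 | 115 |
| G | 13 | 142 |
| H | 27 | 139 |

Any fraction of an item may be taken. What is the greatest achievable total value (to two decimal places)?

Sort by value per unit weight and fill in that order.
Order: C (259/4=64.75) > A (102/8=12.75) > G (142/13=10.92) > D (190/29=6.55) > H (139/27=5.15) > B (105/24=4.38) > F (115/37=3.11) > E (26/25=1.04)
Fill: take C (4 @ 259) → take A (8 @ 102) → take G (13 @ 142) → take D (29 @ 190) → take H (27 @ 139) → take B (24 @ 105) → take 23/37 of F → 71.49; 128/128 used.
Total value = 1008.49

1008.49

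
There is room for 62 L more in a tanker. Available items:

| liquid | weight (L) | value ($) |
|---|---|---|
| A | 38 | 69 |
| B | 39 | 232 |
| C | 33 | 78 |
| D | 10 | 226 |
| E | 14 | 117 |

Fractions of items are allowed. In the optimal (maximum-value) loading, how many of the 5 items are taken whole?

2

Sort by value per unit weight and fill in that order.
Order: D (226/10=22.60) > E (117/14=8.36) > B (232/39=5.95) > C (78/33=2.36) > A (69/38=1.82)
Fill: take D (10 @ 226) → take E (14 @ 117) → take 38/39 of B → 226.05; 62/62 used.
2 item(s) taken whole; one partial (take 38/39 of B).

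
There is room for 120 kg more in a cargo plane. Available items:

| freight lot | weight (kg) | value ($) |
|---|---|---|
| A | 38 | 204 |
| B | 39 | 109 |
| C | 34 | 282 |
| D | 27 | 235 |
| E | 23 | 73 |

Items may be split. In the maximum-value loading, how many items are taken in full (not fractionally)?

3

Sort by value per unit weight and fill in that order.
Order: D (235/27=8.70) > C (282/34=8.29) > A (204/38=5.37) > E (73/23=3.17) > B (109/39=2.79)
Fill: take D (27 @ 235) → take C (34 @ 282) → take A (38 @ 204) → take 21/23 of E → 66.65; 120/120 used.
3 item(s) taken whole; one partial (take 21/23 of E).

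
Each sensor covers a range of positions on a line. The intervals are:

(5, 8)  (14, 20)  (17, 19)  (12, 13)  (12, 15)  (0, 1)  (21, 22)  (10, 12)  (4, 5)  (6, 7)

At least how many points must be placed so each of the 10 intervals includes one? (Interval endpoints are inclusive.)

6

Sorted: [0,1] [4,5] [6,7] [5,8] [10,12] [12,13] [12,15] [17,19] [14,20] [21,22]
{[0,1]} hit by 1; {[4,5]} hit by 5; {[6,7],[5,8]} hit by 7; {[10,12],[12,13],[12,15]} hit by 12; {[17,19],[14,20]} hit by 19; {[21,22]} hit by 22.
Points: 1, 5, 7, 12, 19, 22 (6 total).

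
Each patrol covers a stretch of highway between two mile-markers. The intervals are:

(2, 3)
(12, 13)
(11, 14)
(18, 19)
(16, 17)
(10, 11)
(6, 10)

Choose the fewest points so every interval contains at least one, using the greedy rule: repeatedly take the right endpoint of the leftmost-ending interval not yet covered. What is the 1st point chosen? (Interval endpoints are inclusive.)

Sort by right endpoint; whenever an interval is uncovered, place a point at its right end.
Sorted: [2,3] [6,10] [10,11] [12,13] [11,14] [16,17] [18,19]
{[2,3]} hit by 3; {[6,10],[10,11]} hit by 10; {[12,13],[11,14]} hit by 13; {[16,17]} hit by 17; {[18,19]} hit by 19.
Points: 3, 10, 13, 17, 19 (5 total).

3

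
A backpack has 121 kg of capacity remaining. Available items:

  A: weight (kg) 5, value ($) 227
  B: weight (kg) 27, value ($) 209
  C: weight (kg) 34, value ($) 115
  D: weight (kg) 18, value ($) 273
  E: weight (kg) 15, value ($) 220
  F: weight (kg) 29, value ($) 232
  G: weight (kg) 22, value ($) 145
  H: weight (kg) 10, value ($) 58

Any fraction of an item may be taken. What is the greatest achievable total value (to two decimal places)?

1335.00

Order: A (227/5=45.40) > D (273/18=15.17) > E (220/15=14.67) > F (232/29=8.00) > B (209/27=7.74) > G (145/22=6.59) > H (58/10=5.80) > C (115/34=3.38)
Fill: take A (5 @ 227) → take D (18 @ 273) → take E (15 @ 220) → take F (29 @ 232) → take B (27 @ 209) → take G (22 @ 145) → take 5/10 of H → 29.00; 121/121 used.
Total value = 1335.00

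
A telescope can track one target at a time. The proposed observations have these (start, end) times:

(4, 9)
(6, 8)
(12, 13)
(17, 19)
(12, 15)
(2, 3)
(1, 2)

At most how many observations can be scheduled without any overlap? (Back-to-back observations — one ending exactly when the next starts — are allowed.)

Order by finish time; keep every interval that doesn't clash with the previous kept one.
By end time: (1,2), (2,3), (6,8), (4,9), (12,13), (12,15), (17,19).
Pick (1,2); next start ≥ 2 → (2,3); next start ≥ 3 → (6,8); next start ≥ 8 → (12,13); next start ≥ 13 → (17,19).
Selected 5 observations.

5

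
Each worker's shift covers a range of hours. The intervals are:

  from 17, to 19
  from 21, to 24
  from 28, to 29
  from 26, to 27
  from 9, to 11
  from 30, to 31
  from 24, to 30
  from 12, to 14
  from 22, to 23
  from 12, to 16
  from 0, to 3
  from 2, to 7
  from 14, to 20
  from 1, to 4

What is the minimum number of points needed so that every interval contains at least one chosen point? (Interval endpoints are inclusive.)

Sorted: [0,3] [1,4] [2,7] [9,11] [12,14] [12,16] [17,19] [14,20] [22,23] [21,24] [26,27] [28,29] [24,30] [30,31]
{[0,3],[1,4],[2,7]} hit by 3; {[9,11]} hit by 11; {[12,14],[12,16]} hit by 14; {[17,19],[14,20]} hit by 19; {[22,23],[21,24]} hit by 23; {[26,27]} hit by 27; {[28,29],[24,30]} hit by 29; {[30,31]} hit by 31.
Points: 3, 11, 14, 19, 23, 27, 29, 31 (8 total).

8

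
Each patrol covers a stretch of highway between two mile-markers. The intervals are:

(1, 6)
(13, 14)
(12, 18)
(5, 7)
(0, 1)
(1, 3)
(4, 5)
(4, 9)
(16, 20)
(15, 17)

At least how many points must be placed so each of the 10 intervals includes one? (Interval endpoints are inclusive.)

4

Sort by right endpoint; whenever an interval is uncovered, place a point at its right end.
Sorted: [0,1] [1,3] [4,5] [1,6] [5,7] [4,9] [13,14] [15,17] [12,18] [16,20]
{[0,1],[1,3]} hit by 1; {[4,5],[1,6],[5,7],[4,9]} hit by 5; {[13,14]} hit by 14; {[15,17],[12,18],[16,20]} hit by 17.
Points: 1, 5, 14, 17 (4 total).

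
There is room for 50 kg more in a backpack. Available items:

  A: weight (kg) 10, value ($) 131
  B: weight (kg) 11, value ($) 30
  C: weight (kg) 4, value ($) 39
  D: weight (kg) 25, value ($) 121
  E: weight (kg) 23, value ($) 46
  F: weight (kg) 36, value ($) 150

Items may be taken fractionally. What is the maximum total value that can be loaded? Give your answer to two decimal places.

Greedy by value/weight ratio, highest first.
Ratios (sorted): A 13.10, C 9.75, D 4.84, F 4.17, B 2.73, E 2.00
take A (10 @ 131); take C (4 @ 39); take D (25 @ 121); take 11/36 of F → 45.83. Capacity used 50/50.
Total value = 336.83

336.83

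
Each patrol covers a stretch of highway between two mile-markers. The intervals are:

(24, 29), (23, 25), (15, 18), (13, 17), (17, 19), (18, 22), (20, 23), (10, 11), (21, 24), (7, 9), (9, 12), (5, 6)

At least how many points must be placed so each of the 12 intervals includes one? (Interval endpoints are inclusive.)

By right end: [5,6]  [7,9]  [10,11]  [9,12]  [13,17]  [15,18]  [17,19]  [18,22]  [20,23]  [21,24]  [23,25]  [24,29]
[5,6] uncovered → point at 6; [7,9] uncovered → point at 9; [10,11] uncovered → point at 11; [13,17] uncovered → point at 17; [18,22] uncovered → point at 22; [23,25] uncovered → point at 25.
Points: 6, 9, 11, 17, 22, 25 (6 total).

6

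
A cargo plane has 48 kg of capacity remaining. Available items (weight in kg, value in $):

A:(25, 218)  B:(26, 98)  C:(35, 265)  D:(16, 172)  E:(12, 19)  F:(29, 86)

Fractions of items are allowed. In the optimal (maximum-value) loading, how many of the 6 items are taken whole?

2

Sort by value per unit weight and fill in that order.
Ratios (sorted): D 10.75, A 8.72, C 7.57, B 3.77, F 2.97, E 1.58
take D (16 @ 172); take A (25 @ 218); take 7/35 of C → 53.00. Capacity used 48/48.
2 item(s) taken whole; one partial (take 7/35 of C).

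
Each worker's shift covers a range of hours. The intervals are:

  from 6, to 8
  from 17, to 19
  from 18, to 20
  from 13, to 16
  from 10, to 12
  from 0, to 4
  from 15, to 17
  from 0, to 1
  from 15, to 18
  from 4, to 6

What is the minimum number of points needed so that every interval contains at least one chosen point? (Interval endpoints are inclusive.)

5

Sorted: [0,1] [0,4] [4,6] [6,8] [10,12] [13,16] [15,17] [15,18] [17,19] [18,20]
{[0,1],[0,4]} hit by 1; {[4,6],[6,8]} hit by 6; {[10,12]} hit by 12; {[13,16],[15,17],[15,18]} hit by 16; {[17,19],[18,20]} hit by 19.
Points: 1, 6, 12, 16, 19 (5 total).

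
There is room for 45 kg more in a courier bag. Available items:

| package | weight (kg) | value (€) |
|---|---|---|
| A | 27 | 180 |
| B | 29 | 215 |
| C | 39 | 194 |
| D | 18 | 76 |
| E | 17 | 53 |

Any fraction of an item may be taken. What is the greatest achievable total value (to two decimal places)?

Order: B (215/29=7.41) > A (180/27=6.67) > C (194/39=4.97) > D (76/18=4.22) > E (53/17=3.12)
Fill: take B (29 @ 215) → take 16/27 of A → 106.67; 45/45 used.
Total value = 321.67

321.67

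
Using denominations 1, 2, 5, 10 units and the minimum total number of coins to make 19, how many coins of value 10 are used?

1

19 = 1×10 + 1×5 + 2×2
Count of 10: 1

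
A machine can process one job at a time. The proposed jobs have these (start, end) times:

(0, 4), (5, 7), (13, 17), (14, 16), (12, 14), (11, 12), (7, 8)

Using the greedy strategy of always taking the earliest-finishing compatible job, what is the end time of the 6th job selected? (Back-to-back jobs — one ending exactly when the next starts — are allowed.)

16

Sorted by end: (0,4)  (5,7)  (7,8)  (11,12)  (12,14)  (14,16)  (13,17)
take (0,4); take (5,7); take (7,8); take (11,12); take (12,14); take (14,16).
Selected: (0,4) (5,7) (7,8) (11,12) (12,14) (14,16)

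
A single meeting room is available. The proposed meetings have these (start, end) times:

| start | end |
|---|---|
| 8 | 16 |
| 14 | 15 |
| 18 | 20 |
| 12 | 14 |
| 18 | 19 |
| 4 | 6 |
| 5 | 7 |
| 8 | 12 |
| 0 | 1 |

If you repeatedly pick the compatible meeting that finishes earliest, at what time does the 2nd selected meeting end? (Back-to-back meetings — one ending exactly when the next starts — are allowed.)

Sort by end time and greedily take each interval whose start is ≥ the last chosen end.
Sorted by end: (0,1)  (4,6)  (5,7)  (8,12)  (12,14)  (14,15)  (8,16)  (18,19)  (18,20)
take (0,1); take (4,6); take (8,12); take (12,14); take (14,15); take (18,19); skip (18,20).
Selected: (0,1) (4,6) (8,12) (12,14) (14,15) (18,19)

6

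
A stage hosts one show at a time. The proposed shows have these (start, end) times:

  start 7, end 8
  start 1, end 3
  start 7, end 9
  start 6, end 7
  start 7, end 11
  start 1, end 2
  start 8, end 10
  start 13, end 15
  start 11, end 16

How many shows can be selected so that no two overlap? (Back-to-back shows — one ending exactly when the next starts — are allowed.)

Order by finish time; keep every interval that doesn't clash with the previous kept one.
By end time: (1,2), (1,3), (6,7), (7,8), (7,9), (8,10), (7,11), (13,15), (11,16).
Pick (1,2); next start ≥ 2 → (6,7); next start ≥ 7 → (7,8); next start ≥ 8 → (8,10); next start ≥ 10 → (13,15).
Selected 5 shows.

5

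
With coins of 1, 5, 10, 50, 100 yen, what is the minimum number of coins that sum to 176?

6

Greedy: take as many of the largest coin as possible, then repeat with the remainder.
176 − 1×100→76 − 1×50→26 − 2×10→6 − 1×5→1 − 1×1→0
Total coins = 1 + 1 + 2 + 1 + 1 = 6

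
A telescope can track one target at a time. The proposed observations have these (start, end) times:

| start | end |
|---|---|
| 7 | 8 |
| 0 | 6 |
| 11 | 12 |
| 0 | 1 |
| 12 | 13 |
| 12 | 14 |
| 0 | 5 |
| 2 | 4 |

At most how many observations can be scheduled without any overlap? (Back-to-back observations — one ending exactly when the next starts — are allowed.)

Order by finish time; keep every interval that doesn't clash with the previous kept one.
Sorted by end: (0,1)  (2,4)  (0,5)  (0,6)  (7,8)  (11,12)  (12,13)  (12,14)
take (0,1); take (2,4); skip (0,6); take (7,8); take (11,12); take (12,13); skip (12,14).
Selected 5 observations.

5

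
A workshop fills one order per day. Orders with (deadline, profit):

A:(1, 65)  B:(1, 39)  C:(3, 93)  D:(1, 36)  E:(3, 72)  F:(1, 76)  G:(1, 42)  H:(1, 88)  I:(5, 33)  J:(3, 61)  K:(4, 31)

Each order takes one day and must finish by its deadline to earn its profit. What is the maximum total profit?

Sort by profit descending; place each in the latest free slot ≤ its deadline.
Profit order: C=93 H=88 F=76 E=72 A=65 J=61 G=42 B=39 D=36 I=33 K=31
Assign: C→slot 3, H→slot 1, F skipped, E→slot 2, A skipped, J skipped, G skipped, B skipped, D skipped, I→slot 5, K→slot 4.
Slots: [1:H] [2:E] [3:C] [4:K] [5:I]
Profit = 88 + 72 + 93 + 31 + 33 = 317

317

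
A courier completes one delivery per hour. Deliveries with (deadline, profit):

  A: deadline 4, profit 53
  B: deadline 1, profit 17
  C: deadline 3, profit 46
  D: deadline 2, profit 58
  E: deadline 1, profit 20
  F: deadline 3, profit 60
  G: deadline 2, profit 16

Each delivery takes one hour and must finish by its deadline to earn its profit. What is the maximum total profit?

217

By profit: F(d3,60), D(d2,58), A(d4,53), C(d3,46), E(d1,20), B(d1,17), G(d2,16)
F→slot 3; D→slot 2; A→slot 4; C→slot 1; E skipped; B skipped; G skipped.
Profit = 46 + 58 + 60 + 53 = 217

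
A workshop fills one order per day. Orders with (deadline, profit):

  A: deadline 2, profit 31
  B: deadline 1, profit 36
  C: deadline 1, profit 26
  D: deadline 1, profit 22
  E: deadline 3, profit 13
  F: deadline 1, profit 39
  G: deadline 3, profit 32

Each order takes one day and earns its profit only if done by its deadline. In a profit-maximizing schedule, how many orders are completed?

3

Sort by profit descending; place each in the latest free slot ≤ its deadline.
Profit order: F=39 B=36 G=32 A=31 C=26 D=22 E=13
Assign: F→slot 1, B skipped, G→slot 3, A→slot 2, C skipped, D skipped, E skipped.
Slots: [1:F] [2:A] [3:G]
3 of 7 scheduled.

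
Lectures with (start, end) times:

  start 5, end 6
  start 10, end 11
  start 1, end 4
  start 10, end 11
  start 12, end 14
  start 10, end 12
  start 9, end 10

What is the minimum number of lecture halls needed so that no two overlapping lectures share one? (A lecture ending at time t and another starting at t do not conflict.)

Count concurrent intervals with a sweep; the peak is the room count.
starts: [1, 5, 9, 10, 10, 10, 12]
ends:   [4, 6, 10, 11, 11, 12, 14]
s1→1 e4→0 s5→1 e6→0 s9→1 e10→0 s10→1 s10→2 s10→3  — peak 3.

3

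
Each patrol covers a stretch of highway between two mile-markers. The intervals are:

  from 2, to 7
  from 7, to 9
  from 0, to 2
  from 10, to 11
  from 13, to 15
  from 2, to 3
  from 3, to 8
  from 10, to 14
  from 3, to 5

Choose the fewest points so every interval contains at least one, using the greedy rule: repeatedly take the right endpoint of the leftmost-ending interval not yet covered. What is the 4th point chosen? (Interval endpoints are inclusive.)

11

Sort by right endpoint; whenever an interval is uncovered, place a point at its right end.
Sorted: [0,2] [2,3] [3,5] [2,7] [3,8] [7,9] [10,11] [10,14] [13,15]
{[0,2],[2,3]} hit by 2; {[3,5],[2,7],[3,8]} hit by 5; {[7,9]} hit by 9; {[10,11],[10,14]} hit by 11; {[13,15]} hit by 15.
Points: 2, 5, 9, 11, 15 (5 total).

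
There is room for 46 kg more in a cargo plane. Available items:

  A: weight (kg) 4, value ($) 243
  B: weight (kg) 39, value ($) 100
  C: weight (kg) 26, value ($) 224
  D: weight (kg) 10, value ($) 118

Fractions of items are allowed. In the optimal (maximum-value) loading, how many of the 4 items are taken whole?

Ratios (sorted): A 60.75, D 11.80, C 8.62, B 2.56
take A (4 @ 243); take D (10 @ 118); take C (26 @ 224); take 6/39 of B → 15.38. Capacity used 46/46.
3 item(s) taken whole; one partial (take 6/39 of B).

3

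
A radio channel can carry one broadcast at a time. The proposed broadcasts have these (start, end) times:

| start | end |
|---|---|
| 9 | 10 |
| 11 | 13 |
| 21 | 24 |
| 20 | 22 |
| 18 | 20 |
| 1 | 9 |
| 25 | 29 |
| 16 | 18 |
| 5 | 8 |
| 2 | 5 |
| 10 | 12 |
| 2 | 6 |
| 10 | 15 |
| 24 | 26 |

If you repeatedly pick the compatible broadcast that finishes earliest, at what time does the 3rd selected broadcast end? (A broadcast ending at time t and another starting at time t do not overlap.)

Sort by end time and greedily take each interval whose start is ≥ the last chosen end.
Sorted by end: (2,5)  (2,6)  (5,8)  (1,9)  (9,10)  (10,12)  (11,13)  (10,15)  (16,18)  (18,20)  (20,22)  (21,24)  (24,26)  (25,29)
take (2,5); take (5,8); take (9,10); take (10,12); skip (11,13); skip (10,15); take (16,18); take (18,20); take (20,22); skip (21,24); take (24,26); skip (25,29).
Selected: (2,5) (5,8) (9,10) (10,12) (16,18) (18,20) (20,22) (24,26)

10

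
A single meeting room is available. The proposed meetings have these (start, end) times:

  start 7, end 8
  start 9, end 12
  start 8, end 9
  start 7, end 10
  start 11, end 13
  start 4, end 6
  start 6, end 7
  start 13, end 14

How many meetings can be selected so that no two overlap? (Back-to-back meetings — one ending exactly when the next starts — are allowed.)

Greedy by earliest finish: after sorting by end time, pick each interval compatible with the last pick.
Sorted by end: (4,6)  (6,7)  (7,8)  (8,9)  (7,10)  (9,12)  (11,13)  (13,14)
take (4,6); take (6,7); take (7,8); take (8,9); skip (7,10); take (9,12); take (13,14).
Selected 6 meetings.

6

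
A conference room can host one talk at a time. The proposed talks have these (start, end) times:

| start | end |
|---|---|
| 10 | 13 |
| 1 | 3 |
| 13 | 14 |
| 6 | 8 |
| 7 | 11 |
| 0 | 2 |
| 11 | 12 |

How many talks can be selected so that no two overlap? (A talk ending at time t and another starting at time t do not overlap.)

Sorted by end: (0,2)  (1,3)  (6,8)  (7,11)  (11,12)  (10,13)  (13,14)
take (0,2); take (6,8); take (11,12); take (13,14).
Selected 4 talks.

4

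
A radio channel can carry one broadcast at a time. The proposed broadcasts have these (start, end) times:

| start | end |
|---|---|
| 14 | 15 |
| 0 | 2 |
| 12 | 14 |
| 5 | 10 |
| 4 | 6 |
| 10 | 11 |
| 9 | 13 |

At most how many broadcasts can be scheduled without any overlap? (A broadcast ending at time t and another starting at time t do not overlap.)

5

Greedy by earliest finish: after sorting by end time, pick each interval compatible with the last pick.
By end time: (0,2), (4,6), (5,10), (10,11), (9,13), (12,14), (14,15).
Pick (0,2); next start ≥ 2 → (4,6); next start ≥ 6 → (10,11); next start ≥ 11 → (12,14); next start ≥ 14 → (14,15).
Selected 5 broadcasts.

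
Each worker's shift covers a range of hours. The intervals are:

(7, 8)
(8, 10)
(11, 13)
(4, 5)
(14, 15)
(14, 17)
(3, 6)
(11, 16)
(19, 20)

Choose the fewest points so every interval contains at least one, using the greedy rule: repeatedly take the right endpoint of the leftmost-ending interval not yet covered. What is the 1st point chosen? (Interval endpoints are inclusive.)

Sort by right endpoint; whenever an interval is uncovered, place a point at its right end.
By right end: [4,5]  [3,6]  [7,8]  [8,10]  [11,13]  [14,15]  [11,16]  [14,17]  [19,20]
[4,5] uncovered → point at 5; [7,8] uncovered → point at 8; [11,13] uncovered → point at 13; [14,15] uncovered → point at 15; [19,20] uncovered → point at 20.
Points: 5, 8, 13, 15, 20 (5 total).

5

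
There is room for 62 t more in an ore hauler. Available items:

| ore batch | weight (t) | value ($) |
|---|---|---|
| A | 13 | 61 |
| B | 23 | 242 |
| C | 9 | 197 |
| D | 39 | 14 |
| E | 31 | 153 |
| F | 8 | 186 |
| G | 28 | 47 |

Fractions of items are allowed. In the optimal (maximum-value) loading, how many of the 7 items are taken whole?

3

Ratios (sorted): F 23.25, C 21.89, B 10.52, E 4.94, A 4.69, G 1.68, D 0.36
take F (8 @ 186); take C (9 @ 197); take B (23 @ 242); take 22/31 of E → 108.58. Capacity used 62/62.
3 item(s) taken whole; one partial (take 22/31 of E).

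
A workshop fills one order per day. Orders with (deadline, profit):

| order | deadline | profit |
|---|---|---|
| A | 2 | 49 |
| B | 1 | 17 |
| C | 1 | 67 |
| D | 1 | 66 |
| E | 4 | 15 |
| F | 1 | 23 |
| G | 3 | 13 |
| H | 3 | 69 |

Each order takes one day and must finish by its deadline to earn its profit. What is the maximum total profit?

200

Take jobs in profit order; each goes to the latest open slot no later than its deadline.
Profit order: H=69 C=67 D=66 A=49 F=23 B=17 E=15 G=13
Assign: H→slot 3, C→slot 1, D skipped, A→slot 2, F skipped, B skipped, E→slot 4, G skipped.
Slots: [1:C] [2:A] [3:H] [4:E]
Profit = 67 + 49 + 69 + 15 = 200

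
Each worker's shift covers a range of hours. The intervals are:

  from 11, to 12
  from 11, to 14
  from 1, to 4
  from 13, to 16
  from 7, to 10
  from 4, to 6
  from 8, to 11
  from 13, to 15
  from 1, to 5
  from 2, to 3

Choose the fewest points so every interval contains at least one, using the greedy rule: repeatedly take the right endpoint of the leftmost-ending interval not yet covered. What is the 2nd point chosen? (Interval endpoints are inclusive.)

Sorted: [2,3] [1,4] [1,5] [4,6] [7,10] [8,11] [11,12] [11,14] [13,15] [13,16]
{[2,3],[1,4],[1,5]} hit by 3; {[4,6]} hit by 6; {[7,10],[8,11]} hit by 10; {[11,12],[11,14]} hit by 12; {[13,15],[13,16]} hit by 15.
Points: 3, 6, 10, 12, 15 (5 total).

6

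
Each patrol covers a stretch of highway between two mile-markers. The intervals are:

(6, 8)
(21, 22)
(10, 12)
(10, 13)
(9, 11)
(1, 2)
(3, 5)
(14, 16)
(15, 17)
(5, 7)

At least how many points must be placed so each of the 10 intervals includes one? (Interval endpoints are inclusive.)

6

Sort by right endpoint; whenever an interval is uncovered, place a point at its right end.
By right end: [1,2]  [3,5]  [5,7]  [6,8]  [9,11]  [10,12]  [10,13]  [14,16]  [15,17]  [21,22]
[1,2] uncovered → point at 2; [3,5] uncovered → point at 5; [6,8] uncovered → point at 8; [9,11] uncovered → point at 11; [14,16] uncovered → point at 16; [21,22] uncovered → point at 22.
Points: 2, 5, 8, 11, 16, 22 (6 total).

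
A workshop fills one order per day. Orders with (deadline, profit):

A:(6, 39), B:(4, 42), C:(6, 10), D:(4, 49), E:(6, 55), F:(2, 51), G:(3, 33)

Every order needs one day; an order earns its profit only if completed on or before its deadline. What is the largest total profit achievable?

269

Sort by profit descending; place each in the latest free slot ≤ its deadline.
By profit: E(d6,55), F(d2,51), D(d4,49), B(d4,42), A(d6,39), G(d3,33), C(d6,10)
E→slot 6; F→slot 2; D→slot 4; B→slot 3; A→slot 5; G→slot 1; C skipped.
Profit = 33 + 51 + 42 + 49 + 39 + 55 = 269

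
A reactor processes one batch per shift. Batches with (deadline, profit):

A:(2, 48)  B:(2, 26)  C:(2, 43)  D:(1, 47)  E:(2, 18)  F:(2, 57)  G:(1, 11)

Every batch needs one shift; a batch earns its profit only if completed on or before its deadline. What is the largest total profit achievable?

105

Profit order: F=57 A=48 D=47 C=43 B=26 E=18 G=11
Assign: F→slot 2, A→slot 1, D skipped, C skipped, B skipped, E skipped, G skipped.
Slots: [1:A] [2:F]
Profit = 48 + 57 = 105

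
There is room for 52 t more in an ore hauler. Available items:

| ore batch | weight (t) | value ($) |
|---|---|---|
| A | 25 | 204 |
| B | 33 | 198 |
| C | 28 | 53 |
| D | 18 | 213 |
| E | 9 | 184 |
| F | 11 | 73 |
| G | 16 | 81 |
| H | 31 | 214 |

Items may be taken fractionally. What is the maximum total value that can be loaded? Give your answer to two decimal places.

Greedy by value/weight ratio, highest first.
Order: E (184/9=20.44) > D (213/18=11.83) > A (204/25=8.16) > H (214/31=6.90) > F (73/11=6.64) > B (198/33=6.00) > G (81/16=5.06) > C (53/28=1.89)
Fill: take E (9 @ 184) → take D (18 @ 213) → take A (25 @ 204); 52/52 used.
Total value = 601.00

601.00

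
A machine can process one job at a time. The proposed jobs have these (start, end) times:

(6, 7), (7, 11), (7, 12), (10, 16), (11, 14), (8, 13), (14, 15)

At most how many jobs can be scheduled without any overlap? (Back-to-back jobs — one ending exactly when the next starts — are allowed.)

Sort by end time and greedily take each interval whose start is ≥ the last chosen end.
Sorted by end: (6,7)  (7,11)  (7,12)  (8,13)  (11,14)  (14,15)  (10,16)
take (6,7); take (7,11); skip (8,13); take (11,14); take (14,15); skip (10,16).
Selected 4 jobs.

4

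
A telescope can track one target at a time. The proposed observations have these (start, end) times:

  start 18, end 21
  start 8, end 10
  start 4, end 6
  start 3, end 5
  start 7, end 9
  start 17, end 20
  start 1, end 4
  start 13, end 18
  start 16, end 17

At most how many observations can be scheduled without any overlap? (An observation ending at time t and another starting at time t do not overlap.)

Sorted by end: (1,4)  (3,5)  (4,6)  (7,9)  (8,10)  (16,17)  (13,18)  (17,20)  (18,21)
take (1,4); take (4,6); take (7,9); skip (8,10); take (16,17); take (17,20).
Selected 5 observations.

5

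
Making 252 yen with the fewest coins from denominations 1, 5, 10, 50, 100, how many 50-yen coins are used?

Greedy: take as many of the largest coin as possible, then repeat with the remainder.
252 − 2×100→52 − 1×50→2 − 2×1→0
Count of 50: 1

1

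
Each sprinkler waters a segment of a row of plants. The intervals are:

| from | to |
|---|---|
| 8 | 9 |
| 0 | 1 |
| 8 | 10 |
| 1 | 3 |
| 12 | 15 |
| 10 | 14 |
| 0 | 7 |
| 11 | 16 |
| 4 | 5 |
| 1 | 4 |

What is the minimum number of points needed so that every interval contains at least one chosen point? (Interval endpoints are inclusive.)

Sort by right endpoint; whenever an interval is uncovered, place a point at its right end.
By right end: [0,1]  [1,3]  [1,4]  [4,5]  [0,7]  [8,9]  [8,10]  [10,14]  [12,15]  [11,16]
[0,1] uncovered → point at 1; [4,5] uncovered → point at 5; [8,9] uncovered → point at 9; [10,14] uncovered → point at 14.
Points: 1, 5, 9, 14 (4 total).

4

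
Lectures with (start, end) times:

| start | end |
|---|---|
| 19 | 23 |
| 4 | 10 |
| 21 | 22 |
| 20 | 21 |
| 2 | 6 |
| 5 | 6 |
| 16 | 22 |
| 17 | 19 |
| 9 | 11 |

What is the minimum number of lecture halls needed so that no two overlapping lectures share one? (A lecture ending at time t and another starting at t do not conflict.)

Events (time:±→running): 2:+→1 4:+→2 5:+→3 … peak 3.

3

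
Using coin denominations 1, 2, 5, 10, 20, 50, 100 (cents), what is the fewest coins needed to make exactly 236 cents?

6

236 − 2×100→36 − 1×20→16 − 1×10→6 − 1×5→1 − 1×1→0
Total coins = 2 + 1 + 1 + 1 + 1 = 6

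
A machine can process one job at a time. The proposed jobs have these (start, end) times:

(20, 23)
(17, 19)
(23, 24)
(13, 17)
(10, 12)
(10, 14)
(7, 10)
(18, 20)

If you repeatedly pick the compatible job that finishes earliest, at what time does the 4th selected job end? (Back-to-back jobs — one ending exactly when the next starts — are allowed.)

19

Greedy by earliest finish: after sorting by end time, pick each interval compatible with the last pick.
By end time: (7,10), (10,12), (10,14), (13,17), (17,19), (18,20), (20,23), (23,24).
Pick (7,10); next start ≥ 10 → (10,12); next start ≥ 12 → (13,17); next start ≥ 17 → (17,19); next start ≥ 19 → (20,23); next start ≥ 23 → (23,24).
Selected: (7,10) (10,12) (13,17) (17,19) (20,23) (23,24)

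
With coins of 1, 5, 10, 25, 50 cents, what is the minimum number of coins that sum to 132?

Greedy: take as many of the largest coin as possible, then repeat with the remainder.
132 = 2×50 + 1×25 + 1×5 + 2×1
Total coins = 2 + 1 + 1 + 2 = 6

6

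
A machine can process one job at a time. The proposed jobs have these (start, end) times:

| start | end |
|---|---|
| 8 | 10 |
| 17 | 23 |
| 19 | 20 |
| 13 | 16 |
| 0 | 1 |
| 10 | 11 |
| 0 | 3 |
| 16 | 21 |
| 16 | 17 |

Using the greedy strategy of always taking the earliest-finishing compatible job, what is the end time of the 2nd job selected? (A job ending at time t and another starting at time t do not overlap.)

Greedy by earliest finish: after sorting by end time, pick each interval compatible with the last pick.
By end time: (0,1), (0,3), (8,10), (10,11), (13,16), (16,17), (19,20), (16,21), (17,23).
Pick (0,1); next start ≥ 1 → (8,10); next start ≥ 10 → (10,11); next start ≥ 11 → (13,16); next start ≥ 16 → (16,17); next start ≥ 17 → (19,20).
Selected: (0,1) (8,10) (10,11) (13,16) (16,17) (19,20)

10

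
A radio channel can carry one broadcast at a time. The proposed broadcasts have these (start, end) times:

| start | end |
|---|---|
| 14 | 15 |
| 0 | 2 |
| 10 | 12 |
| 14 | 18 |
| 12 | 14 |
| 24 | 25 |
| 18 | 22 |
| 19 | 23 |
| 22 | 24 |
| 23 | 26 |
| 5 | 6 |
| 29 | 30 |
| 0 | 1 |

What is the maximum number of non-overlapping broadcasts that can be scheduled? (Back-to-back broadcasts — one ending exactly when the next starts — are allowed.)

Sorted by end: (0,1)  (0,2)  (5,6)  (10,12)  (12,14)  (14,15)  (14,18)  (18,22)  (19,23)  (22,24)  (24,25)  (23,26)  (29,30)
take (0,1); take (5,6); take (10,12); take (12,14); take (14,15); skip (14,18); take (18,22); take (22,24); take (24,25); take (29,30).
Selected 9 broadcasts.

9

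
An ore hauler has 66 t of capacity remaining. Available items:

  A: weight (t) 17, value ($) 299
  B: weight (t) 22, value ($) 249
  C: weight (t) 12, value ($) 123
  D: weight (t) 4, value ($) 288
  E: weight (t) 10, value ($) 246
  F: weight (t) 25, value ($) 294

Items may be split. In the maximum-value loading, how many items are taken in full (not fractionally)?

Order: D (288/4=72.00) > E (246/10=24.60) > A (299/17=17.59) > F (294/25=11.76) > B (249/22=11.32) > C (123/12=10.25)
Fill: take D (4 @ 288) → take E (10 @ 246) → take A (17 @ 299) → take F (25 @ 294) → take 10/22 of B → 113.18; 66/66 used.
4 item(s) taken whole; one partial (take 10/22 of B).

4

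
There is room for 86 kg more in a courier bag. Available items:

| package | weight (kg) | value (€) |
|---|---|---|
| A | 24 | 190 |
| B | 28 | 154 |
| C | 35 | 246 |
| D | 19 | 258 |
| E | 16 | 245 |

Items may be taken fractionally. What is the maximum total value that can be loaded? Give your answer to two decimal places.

882.77

Sort by value per unit weight and fill in that order.
Order: E (245/16=15.31) > D (258/19=13.58) > A (190/24=7.92) > C (246/35=7.03) > B (154/28=5.50)
Fill: take E (16 @ 245) → take D (19 @ 258) → take A (24 @ 190) → take 27/35 of C → 189.77; 86/86 used.
Total value = 882.77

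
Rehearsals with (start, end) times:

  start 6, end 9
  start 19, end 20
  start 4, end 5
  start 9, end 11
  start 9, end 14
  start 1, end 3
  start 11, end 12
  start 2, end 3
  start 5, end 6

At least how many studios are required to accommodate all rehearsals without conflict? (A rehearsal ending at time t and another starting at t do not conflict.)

2

starts: [1, 2, 4, 5, 6, 9, 9, 11, 19]
ends:   [3, 3, 5, 6, 9, 11, 12, 14, 20]
s1→1 s2→2  — peak 2.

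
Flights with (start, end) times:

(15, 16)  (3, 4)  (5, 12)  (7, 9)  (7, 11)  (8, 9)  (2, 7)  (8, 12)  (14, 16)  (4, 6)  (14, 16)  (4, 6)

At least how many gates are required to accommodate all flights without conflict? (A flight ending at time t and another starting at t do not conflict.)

Count concurrent intervals with a sweep; the peak is the room count.
Events (time:±→running): 2:+→1 3:+→2 4:-→1 4:+→2 4:+→3 5:+→4 6:-→3 6:-→2 7:-→1 7:+→2 7:+→3 8:+→4 8:+→5 … peak 5.

5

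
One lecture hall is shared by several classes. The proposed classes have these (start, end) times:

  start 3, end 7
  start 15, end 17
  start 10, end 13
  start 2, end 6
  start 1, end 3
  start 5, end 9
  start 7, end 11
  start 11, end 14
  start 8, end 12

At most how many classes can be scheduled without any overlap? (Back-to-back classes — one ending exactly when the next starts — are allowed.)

5

By end time: (1,3), (2,6), (3,7), (5,9), (7,11), (8,12), (10,13), (11,14), (15,17).
Pick (1,3); next start ≥ 3 → (3,7); next start ≥ 7 → (7,11); next start ≥ 11 → (11,14); next start ≥ 14 → (15,17).
Selected 5 classes.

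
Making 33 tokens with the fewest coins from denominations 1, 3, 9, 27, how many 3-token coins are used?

33 = 1×27 + 2×3
Count of 3: 2

2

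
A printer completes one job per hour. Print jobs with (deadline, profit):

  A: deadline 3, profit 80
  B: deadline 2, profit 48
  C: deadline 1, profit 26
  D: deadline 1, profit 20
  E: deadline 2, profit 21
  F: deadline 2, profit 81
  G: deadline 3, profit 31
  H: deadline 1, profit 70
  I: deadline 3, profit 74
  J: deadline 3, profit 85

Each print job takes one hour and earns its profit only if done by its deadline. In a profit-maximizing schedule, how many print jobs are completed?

Take jobs in profit order; each goes to the latest open slot no later than its deadline.
Profit order: J=85 F=81 A=80 I=74 H=70 B=48 G=31 C=26 E=21 D=20
Assign: J→slot 3, F→slot 2, A→slot 1, I skipped, H skipped, B skipped, G skipped, C skipped, E skipped, D skipped.
Slots: [1:A] [2:F] [3:J]
3 of 10 scheduled.

3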